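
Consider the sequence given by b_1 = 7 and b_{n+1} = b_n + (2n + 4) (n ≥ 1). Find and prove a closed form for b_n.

Claim: b_n = n^2 + 3n + 3.

Base case: b_1 = 7, and 1^2 + 3·1 + 3 = 7.
Assume b_j = j^2 + 3j + 3.
Then b_{j+1} = b_j + (2j + 4) = (j^2 + 3j + 3) + (2j + 4) = j^2 + 5j + 7,
and (j+1)^2 + 3·(j+1) + 3 = j^2 + 5j + 7.
By induction, b_n = n^2 + 3n + 3 for all n ≥ 1.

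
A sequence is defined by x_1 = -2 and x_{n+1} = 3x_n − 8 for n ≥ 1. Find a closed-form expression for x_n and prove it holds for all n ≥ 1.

Claim: x_n = -2·3^n + 4.

Base case: x_1 = -2, and -2·3^1 + 4 = -6 + 4 = -2.
Assume x_m = -2·3^m + 4 for some m ≥ 1.
Then x_{m+1} = 3x_m − 8 = 3·(-2·3^m + 4) − 8 = -6·3^m + 12 − 8 = -2·3^{m+1} + 4.
By induction, x_n = -2·3^n + 4 for all n ≥ 1.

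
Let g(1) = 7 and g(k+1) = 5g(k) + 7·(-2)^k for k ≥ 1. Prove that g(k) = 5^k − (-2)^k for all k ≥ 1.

Base case: g(1) = 7, and 5^1 − (-2)^1 = 5 + 2 = 7.
Assume g(m) = 5^m − (-2)^m for some m ≥ 1.
Then g(m+1) = 5g(m) + 7·(-2)^m = 5·(5^m − (-2)^m) + 7·(-2)^m = 5^{m+1} − 5·(-2)^m + 7·(-2)^m = 5^{m+1} + 2·(-2)^m = 5^{m+1} − (-2)^{m+1}.
This completes the inductive step, so g(k) = 5^k − (-2)^k for all k ≥ 1.

g(k) = 5^k − (-2)^k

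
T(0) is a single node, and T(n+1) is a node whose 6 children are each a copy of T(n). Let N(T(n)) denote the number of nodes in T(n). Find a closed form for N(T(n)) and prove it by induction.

Claim: N(T(n)) = (6^{n+1} − 1)/5.

Base case: N(T(0)) = 1, and (6^{0+1} − 1)/5 = 1.
Assume N(T(r)) = (6^{r+1} − 1)/5.
Then N(T(r+1)) = 1 + 6N(T(r)) = 1 + 6·(6^{r+1} − 1)/5 = 1 + (6^{r+2} − 6)/5 = (5 + 6^{r+2} − 6)/5 = (6^{r+2} − 1)/5.
Hence N(T(n)) = (6^{n+1} − 1)/5 for every n ≥ 0, by induction.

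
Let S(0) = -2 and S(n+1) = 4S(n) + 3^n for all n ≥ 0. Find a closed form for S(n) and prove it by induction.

Claim: S(n) = -4^n − 3^n.

Base case: S(0) = -2, and -4^0 − 3^0 = -1 − 1 = -2.
Assume S(j) = -4^j − 3^j for some j ≥ 0.
Then S(j+1) = 4S(j) + 3^j = 4·(-4^j − 3^j) + 3^j = -4^{j+1} − 4·3^j + 3^j = -4^{j+1} − 3·3^j = -4^{j+1} − 3^{j+1}.
This completes the inductive step, so S(n) = -4^n − 3^n for all n ≥ 0.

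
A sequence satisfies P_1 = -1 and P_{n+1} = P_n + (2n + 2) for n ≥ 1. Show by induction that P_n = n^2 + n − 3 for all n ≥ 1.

Base case: P_1 = -1, and 1^2 + 1 − 3 = -1.
Assume P_m = m^2 + m − 3.
Then P_{m+1} = P_m + (2m + 2) = (m^2 + m − 3) + (2m + 2) = m^2 + 3m − 1,
and (m+1)^2 + (m+1) − 3 = m^2 + 3m − 1.
By induction, P_n = n^2 + n − 3 for all n ≥ 1.

P_n = n^2 + n − 3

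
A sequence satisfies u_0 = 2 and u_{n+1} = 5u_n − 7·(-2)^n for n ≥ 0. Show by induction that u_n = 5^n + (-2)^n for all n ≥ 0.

Base case: u_0 = 2, and 5^0 + (-2)^0 = 1 + 1 = 2.
Assume u_j = 5^j + (-2)^j for some j ≥ 0.
Then u_{j+1} = 5u_j − 7·(-2)^j = 5·(5^j + (-2)^j) − 7·(-2)^j = 5^{j+1} + 5·(-2)^j − 7·(-2)^j = 5^{j+1} − 2·(-2)^j = 5^{j+1} + (-2)^{j+1}.
So the formula holds for j+1, and by induction u_n = 5^n + (-2)^n for all n ≥ 0.

u_n = 5^n + (-2)^n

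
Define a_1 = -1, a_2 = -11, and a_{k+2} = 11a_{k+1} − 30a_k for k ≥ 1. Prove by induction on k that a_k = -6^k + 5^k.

Base cases: a_1 = -1 and -6^1 + 5^1 = -1; a_2 = -11 and -6^2 + 5^2 = -11.
Assume a_j = -6^j + 5^j for all 1 ≤ j ≤ r, where r ≥ 2.
Then a_{r+1} = 11a_r − 30a_{r−1} = 11·(-6^r + 5^r) − 30·(-6^{r−1} + 5^{r−1}) = -(11·6 − 30)6^{r−1} + (11·5 − 30)5^{r−1} = -36·6^{r−1} + 25·5^{r−1} = -6^{r+1} + 5^{r+1}.
By strong induction, a_k = -6^k + 5^k for all k ≥ 1.

a_k = -6^k + 5^k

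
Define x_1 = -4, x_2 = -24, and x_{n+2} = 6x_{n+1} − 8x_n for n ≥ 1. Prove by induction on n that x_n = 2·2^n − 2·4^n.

Base cases: x_1 = -4 and 2·2^1 − 2·4^1 = -4; x_2 = -24 and 2·2^2 − 2·4^2 = -24.
Assume x_j = 2·2^j − 2·4^j for all 1 ≤ j ≤ m, where m ≥ 2.
Then x_{m+1} = 6x_m − 8x_{m−1} = 6·(2·2^m − 2·4^m) − 8·(2·2^{m−1} − 2·4^{m−1}) = 2·(6·2 − 8)2^{m−1} − 2·(6·4 − 8)4^{m−1} = 8·2^{m−1} − 32·4^{m−1} = 2·2^{m+1} − 2·4^{m+1}.
This completes the inductive step, so x_n = 2·2^n − 2·4^n for all n ≥ 1.

x_n = 2·2^n − 2·4^n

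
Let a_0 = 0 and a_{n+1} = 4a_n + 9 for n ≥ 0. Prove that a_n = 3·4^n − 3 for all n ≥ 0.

Base case: a_0 = 0, and 3·4^0 − 3 = 3 − 3 = 0.
Assume a_m = 3·4^m − 3 for some m ≥ 0.
Then a_{m+1} = 4a_m + 9 = 4·(3·4^m − 3) + 9 = 12·4^m − 12 + 9 = 3·4^{m+1} − 3.
This completes the inductive step, so a_n = 3·4^n − 3 for all n ≥ 0.

a_n = 3·4^n − 3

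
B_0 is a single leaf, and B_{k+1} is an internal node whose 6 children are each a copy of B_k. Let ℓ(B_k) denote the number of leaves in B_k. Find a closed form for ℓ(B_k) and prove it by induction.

Claim: ℓ(B_k) = 6^k.

Base case: ℓ(B_0) = 1, and 6^0 = 1.
Assume ℓ(B_j) = 6^j.
Then ℓ(B_{j+1}) = 6·ℓ(B_j) = 6·6^j = 6^{j+1}.
So the formula holds for j+1, and by induction ℓ(B_k) = 6^k for all k ≥ 0.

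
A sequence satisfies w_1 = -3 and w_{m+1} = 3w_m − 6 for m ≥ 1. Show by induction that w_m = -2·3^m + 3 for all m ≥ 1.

Base case: w_1 = -3, and -2·3^1 + 3 = -6 + 3 = -3.
Assume w_r = -2·3^r + 3 for some r ≥ 1.
Then w_{r+1} = 3w_r − 6 = 3·(-2·3^r + 3) − 6 = -6·3^r + 9 − 6 = -2·3^{r+1} + 3.
By induction, w_m = -2·3^m + 3 for all m ≥ 1.

w_m = -2·3^m + 3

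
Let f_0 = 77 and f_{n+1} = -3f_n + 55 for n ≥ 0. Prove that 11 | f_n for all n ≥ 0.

Base case: f_0 = 77 = 11·7, so 11 | f_0.
Assume 11 | f_r, so f_r = 11t for some integer t.
Then f_{r+1} = -3f_r + 55 = -3·(11t) + 55 = 11(-3t + 5), so 11 | f_{r+1}.
By induction, 11 | f_n for all n ≥ 0.

11 | f_n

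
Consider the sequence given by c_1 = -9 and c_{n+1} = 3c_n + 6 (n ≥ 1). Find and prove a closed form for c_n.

Claim: c_n = -2·3^n − 3.

Base case: c_1 = -9, and -2·3^1 − 3 = -6 − 3 = -9.
Assume c_m = -2·3^m − 3 for some m ≥ 1.
Then c_{m+1} = 3c_m + 6 = 3·(-2·3^m − 3) + 6 = -6·3^m − 9 + 6 = -2·3^{m+1} − 3.
This completes the inductive step, so c_n = -2·3^n − 3 for all n ≥ 1.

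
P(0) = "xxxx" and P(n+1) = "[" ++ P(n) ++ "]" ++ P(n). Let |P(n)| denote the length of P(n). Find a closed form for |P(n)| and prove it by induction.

Claim: |P(n)| = 6·2^n − 2.

Base case: |P(0)| = 4, and 6·2^0 − 2 = 4.
Assume |P(m)| = 6·2^m − 2.
Then |P(m+1)| = 1 + |P(m)| + 1 + |P(m)| = 2|P(m)| + 2 = 2(6·2^m − 2) + 2 = 6·2^{m+1} − 4 + 2 = 6·2^{m+1} − 2.
This completes the inductive step, so |P(n)| = 6·2^n − 2 for all n ≥ 0.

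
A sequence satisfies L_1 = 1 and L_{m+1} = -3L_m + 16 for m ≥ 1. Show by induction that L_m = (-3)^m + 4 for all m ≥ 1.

Base case: L_1 = 1, and (-3)^1 + 4 = -3 + 4 = 1.
Assume L_k = (-3)^k + 4 for some k ≥ 1.
Then L_{k+1} = -3L_k + 16 = -3·((-3)^k + 4) + 16 = -3·(-3)^k − 12 + 16 = (-3)^{k+1} + 4.
So the formula holds for k+1, and by induction L_m = (-3)^m + 4 for all m ≥ 1.

L_m = (-3)^m + 4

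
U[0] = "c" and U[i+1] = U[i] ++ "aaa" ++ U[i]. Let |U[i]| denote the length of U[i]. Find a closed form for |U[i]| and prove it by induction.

Claim: |U[i]| = 2^{i+2} − 3.

Base case: |U[0]| = 1, and 2^{0+2} − 3 = 1.
Assume |U[j]| = 2^{j+2} − 3.
Then |U[j+1]| = |U[j]| + 3 + |U[j]| = 2|U[j]| + 3 = 2(2^{j+2} − 3) + 3 = 2^{j+3} − 6 + 3 = 2^{j+3} − 3.
So the formula holds for j+1, and by induction |U[i]| = 2^{i+2} − 3 for all i ≥ 0.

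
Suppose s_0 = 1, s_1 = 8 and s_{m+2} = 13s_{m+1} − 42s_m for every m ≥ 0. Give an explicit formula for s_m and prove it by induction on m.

Claim: s_m = -6^m + 2·7^m.

Base cases: s_0 = 1 and -6^0 + 2·7^0 = 1; s_1 = 8 and -6^1 + 2·7^1 = 8.
Assume s_i = -6^i + 2·7^i for all 0 ≤ i ≤ j, where j ≥ 1.
Then s_{j+1} = 13s_j − 42s_{j−1} = 13·(-6^j + 2·7^j) − 42·(-6^{j−1} + 2·7^{j−1}) = -(13·6 − 42)6^{j−1} + 2·(13·7 − 42)7^{j−1} = -36·6^{j−1} + 98·7^{j−1} = -6^{j+1} + 2·7^{j+1}.
This completes the inductive step, so s_m = -6^m + 2·7^m for all m ≥ 0.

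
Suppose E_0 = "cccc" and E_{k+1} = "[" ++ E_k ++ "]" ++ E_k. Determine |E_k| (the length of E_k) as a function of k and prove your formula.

Claim: |E_k| = 6·2^k − 2.

Base case: |E_0| = 4, and 6·2^0 − 2 = 4.
Assume |E_r| = 6·2^r − 2.
Then |E_{r+1}| = 1 + |E_r| + 1 + |E_r| = 2|E_r| + 2 = 2(6·2^r − 2) + 2 = 6·2^{r+1} − 4 + 2 = 6·2^{r+1} − 2.
Hence |E_k| = 6·2^k − 2 for every k ≥ 0, by induction.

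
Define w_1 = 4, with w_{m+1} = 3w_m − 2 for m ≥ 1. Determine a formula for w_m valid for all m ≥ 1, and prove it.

Claim: w_m = 3^m + 1.

Base case: w_1 = 4, and 3^1 + 1 = 3 + 1 = 4.
Assume w_r = 3^r + 1 for some r ≥ 1.
Then w_{r+1} = 3w_r − 2 = 3·(3^r + 1) − 2 = 3^{r+1} + 3 − 2 = 3^{r+1} + 1.
Hence w_m = 3^m + 1 for every m ≥ 1, by induction.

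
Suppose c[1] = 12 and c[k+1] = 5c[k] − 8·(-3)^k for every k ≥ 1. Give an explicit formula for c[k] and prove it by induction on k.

Claim: c[k] = 3·5^k + (-3)^k.

Base case: c[1] = 12, and 3·5^1 + (-3)^1 = 15 − 3 = 12.
Assume c[r] = 3·5^r + (-3)^r for some r ≥ 1.
Then c[r+1] = 5c[r] − 8·(-3)^r = 5·(3·5^r + (-3)^r) − 8·(-3)^r = 3·5^{r+1} + 5·(-3)^r − 8·(-3)^r = 3·5^{r+1} − 3·(-3)^r = 3·5^{r+1} + (-3)^{r+1}.
By induction, c[k] = 3·5^k + (-3)^k for all k ≥ 1.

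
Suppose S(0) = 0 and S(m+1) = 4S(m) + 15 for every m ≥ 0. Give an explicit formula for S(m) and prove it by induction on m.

Claim: S(m) = 5·4^m − 5.

Base case: S(0) = 0, and 5·4^0 − 5 = 5 − 5 = 0.
Assume S(k) = 5·4^k − 5 for some k ≥ 0.
Then S(k+1) = 4S(k) + 15 = 4·(5·4^k − 5) + 15 = 20·4^k − 20 + 15 = 5·4^{k+1} − 5.
Hence S(m) = 5·4^m − 5 for every m ≥ 0, by induction.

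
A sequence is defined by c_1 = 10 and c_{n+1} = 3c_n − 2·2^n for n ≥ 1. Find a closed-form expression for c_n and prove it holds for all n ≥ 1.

Claim: c_n = 2·3^n + 2·2^n.

Base case: c_1 = 10, and 2·3^1 + 2·2^1 = 6 + 4 = 10.
Assume c_m = 2·3^m + 2·2^m for some m ≥ 1.
Then c_{m+1} = 3c_m − 2·2^m = 3·(2·3^m + 2·2^m) − 2·2^m = 2·3^{m+1} + 6·2^m − 2·2^m = 2·3^{m+1} + 4·2^m = 2·3^{m+1} + 2·2^{m+1}.
Hence c_n = 2·3^n + 2·2^n for every n ≥ 1, by induction.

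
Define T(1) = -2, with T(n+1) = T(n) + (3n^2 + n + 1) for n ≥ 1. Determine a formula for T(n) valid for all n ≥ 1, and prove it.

Claim: T(n) = n^3 − n^2 + n − 3.

Base case: T(1) = -2, and 1^3 − 1^2 + 1 − 3 = -2.
Assume T(k) = k^3 − k^2 + k − 3.
Then T(k+1) = T(k) + (3k^2 + k + 1) = (k^3 − k^2 + k − 3) + (3k^2 + k + 1) = k^3 + 2k^2 + 2k − 2,
and (k+1)^3 − (k+1)^2 + (k+1) − 3 = k^3 + 2k^2 + 2k − 2.
By induction, T(n) = n^3 − n^2 + n − 3 for all n ≥ 1.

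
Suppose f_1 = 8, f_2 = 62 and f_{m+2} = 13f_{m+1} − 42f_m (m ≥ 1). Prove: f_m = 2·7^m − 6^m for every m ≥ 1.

Base cases: f_1 = 8 and 2·7^1 − 6^1 = 8; f_2 = 62 and 2·7^2 − 6^2 = 62.
Assume f_j = 2·7^j − 6^j for all 1 ≤ j ≤ r, where r ≥ 2.
Then f_{r+1} = 13f_r − 42f_{r−1} = 13·(2·7^r − 6^r) − 42·(2·7^{r−1} − 6^{r−1}) = 2·(13·7 − 42)7^{r−1} − (13·6 − 42)6^{r−1} = 98·7^{r−1} − 36·6^{r−1} = 2·7^{r+1} − 6^{r+1}.
This completes the inductive step, so f_m = 2·7^m − 6^m for all m ≥ 1.

f_m = 2·7^m − 6^m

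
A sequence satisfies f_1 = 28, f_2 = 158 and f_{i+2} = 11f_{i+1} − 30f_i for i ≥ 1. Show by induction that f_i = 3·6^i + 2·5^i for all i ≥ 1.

Base cases: f_1 = 28 and 3·6^1 + 2·5^1 = 28; f_2 = 158 and 3·6^2 + 2·5^2 = 158.
Assume f_j = 3·6^j + 2·5^j for all 1 ≤ j ≤ m, where m ≥ 2.
Then f_{m+1} = 11f_m − 30f_{m−1} = 11·(3·6^m + 2·5^m) − 30·(3·6^{m−1} + 2·5^{m−1}) = 3·(11·6 − 30)6^{m−1} + 2·(11·5 − 30)5^{m−1} = 108·6^{m−1} + 50·5^{m−1} = 3·6^{m+1} + 2·5^{m+1}.
Hence f_i = 3·6^i + 2·5^i for every i ≥ 1, by strong induction.

f_i = 3·6^i + 2·5^i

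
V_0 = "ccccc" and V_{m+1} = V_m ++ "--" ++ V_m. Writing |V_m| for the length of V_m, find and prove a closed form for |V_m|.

Claim: |V_m| = 7·2^m − 2.

Base case: |V_0| = 5, and 7·2^0 − 2 = 5.
Assume |V_r| = 7·2^r − 2.
Then |V_{r+1}| = |V_r| + 2 + |V_r| = 2|V_r| + 2 = 2(7·2^r − 2) + 2 = 7·2^{r+1} − 4 + 2 = 7·2^{r+1} − 2.
Hence |V_m| = 7·2^m − 2 for every m ≥ 0, by induction.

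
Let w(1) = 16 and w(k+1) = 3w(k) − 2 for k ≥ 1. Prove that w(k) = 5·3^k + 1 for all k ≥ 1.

Base case: w(1) = 16, and 5·3^1 + 1 = 15 + 1 = 16.
Assume w(r) = 5·3^r + 1 for some r ≥ 1.
Then w(r+1) = 3w(r) − 2 = 3·(5·3^r + 1) − 2 = 15·3^r + 3 − 2 = 5·3^{r+1} + 1.
Hence w(k) = 5·3^k + 1 for every k ≥ 1, by induction.

w(k) = 5·3^k + 1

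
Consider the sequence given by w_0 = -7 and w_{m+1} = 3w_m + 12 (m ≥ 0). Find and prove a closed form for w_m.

Claim: w_m = -3^m − 6.

Base case: w_0 = -7, and -3^0 − 6 = -1 − 6 = -7.
Assume w_r = -3^r − 6 for some r ≥ 0.
Then w_{r+1} = 3w_r + 12 = 3·(-3^r − 6) + 12 = -3^{r+1} − 18 + 12 = -3^{r+1} − 6.
By induction, w_m = -3^m − 6 for all m ≥ 0.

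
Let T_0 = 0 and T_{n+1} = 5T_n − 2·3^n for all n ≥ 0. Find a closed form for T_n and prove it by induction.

Claim: T_n = -5^n + 3^n.

Base case: T_0 = 0, and -5^0 + 3^0 = -1 + 1 = 0.
Assume T_j = -5^j + 3^j for some j ≥ 0.
Then T_{j+1} = 5T_j − 2·3^j = 5·(-5^j + 3^j) − 2·3^j = -5^{j+1} + 5·3^j − 2·3^j = -5^{j+1} + 3·3^j = -5^{j+1} + 3^{j+1}.
This completes the inductive step, so T_n = -5^n + 3^n for all n ≥ 0.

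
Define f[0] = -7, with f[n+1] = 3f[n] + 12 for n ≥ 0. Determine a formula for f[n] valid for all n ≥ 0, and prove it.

Claim: f[n] = -3^n − 6.

Base case: f[0] = -7, and -3^0 − 6 = -1 − 6 = -7.
Assume f[j] = -3^j − 6 for some j ≥ 0.
Then f[j+1] = 3f[j] + 12 = 3·(-3^j − 6) + 12 = -3^{j+1} − 18 + 12 = -3^{j+1} − 6.
This completes the inductive step, so f[n] = -3^n − 6 for all n ≥ 0.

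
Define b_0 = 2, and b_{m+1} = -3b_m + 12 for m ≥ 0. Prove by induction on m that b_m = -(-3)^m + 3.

Base case: b_0 = 2, and -(-3)^0 + 3 = -1 + 3 = 2.
Assume b_j = -(-3)^j + 3 for some j ≥ 0.
Then b_{j+1} = -3b_j + 12 = -3·(-(-3)^j + 3) + 12 = 3·(-3)^j − 9 + 12 = -(-3)^{j+1} + 3.
This completes the inductive step, so b_m = -(-3)^m + 3 for all m ≥ 0.

b_m = -(-3)^m + 3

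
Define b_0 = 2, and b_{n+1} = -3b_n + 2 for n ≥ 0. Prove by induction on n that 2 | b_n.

Base case: b_0 = 2 = 2·1, so 2 | b_0.
Assume 2 | b_k, so b_k = 2t for some integer t.
Then b_{k+1} = -3b_k + 2 = -3·(2t) + 2 = 2(-3t + 1), so 2 | b_{k+1}.
Hence 2 | b_n for every n ≥ 0, by induction.

2 | b_n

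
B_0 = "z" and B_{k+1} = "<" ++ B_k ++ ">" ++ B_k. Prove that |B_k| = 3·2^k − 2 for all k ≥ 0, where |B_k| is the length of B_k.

Base case: |B_0| = 1, and 3·2^0 − 2 = 1.
Assume |B_j| = 3·2^j − 2.
Then |B_{j+1}| = 1 + |B_j| + 1 + |B_j| = 2|B_j| + 2 = 2(3·2^j − 2) + 2 = 3·2^{j+1} − 4 + 2 = 3·2^{j+1} − 2.
By induction, |B_k| = 3·2^k − 2 for all k ≥ 0.

|B_k| = 3·2^k − 2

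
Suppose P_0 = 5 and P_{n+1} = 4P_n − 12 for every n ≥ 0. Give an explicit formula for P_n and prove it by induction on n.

Claim: P_n = 4^n + 4.

Base case: P_0 = 5, and 4^0 + 4 = 1 + 4 = 5.
Assume P_m = 4^m + 4 for some m ≥ 0.
Then P_{m+1} = 4P_m − 12 = 4·(4^m + 4) − 12 = 4^{m+1} + 16 − 12 = 4^{m+1} + 4.
By induction, P_n = 4^n + 4 for all n ≥ 0.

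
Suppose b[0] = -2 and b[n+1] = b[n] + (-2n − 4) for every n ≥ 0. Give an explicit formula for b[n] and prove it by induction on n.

Claim: b[n] = -n^2 − 3n − 2.

Base case: b[0] = -2, and -0^2 − 3·0 − 2 = -2.
Assume b[k] = -k^2 − 3k − 2.
Then b[k+1] = b[k] + (-2k − 4) = (-k^2 − 3k − 2) + (-2k − 4) = -k^2 − 5k − 6,
and -(k+1)^2 − 3·(k+1) − 2 = -k^2 − 5k − 6.
This completes the inductive step, so b[n] = -n^2 − 3n − 2 for all n ≥ 0.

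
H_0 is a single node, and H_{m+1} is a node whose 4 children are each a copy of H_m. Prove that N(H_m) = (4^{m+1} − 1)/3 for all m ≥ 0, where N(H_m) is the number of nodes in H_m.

Base case: N(H_0) = 1, and (4^{0+1} − 1)/3 = 1.
Assume N(H_r) = (4^{r+1} − 1)/3.
Then N(H_{r+1}) = 1 + 4N(H_r) = 1 + 4·(4^{r+1} − 1)/3 = 1 + (4^{r+2} − 4)/3 = (3 + 4^{r+2} − 4)/3 = (4^{r+2} − 1)/3.
So the formula holds for r+1, and by induction N(H_m) = (4^{m+1} − 1)/3 for all m ≥ 0.

N(H_m) = (4^{m+1} − 1)/3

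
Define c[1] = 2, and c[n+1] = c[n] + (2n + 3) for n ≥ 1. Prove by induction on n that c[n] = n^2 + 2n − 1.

Base case: c[1] = 2, and 1^2 + 2·1 − 1 = 2.
Assume c[m] = m^2 + 2m − 1.
Then c[m+1] = c[m] + (2m + 3) = (m^2 + 2m − 1) + (2m + 3) = m^2 + 4m + 2,
and (m+1)^2 + 2·(m+1) − 1 = m^2 + 4m + 2.
By induction, c[n] = n^2 + 2n − 1 for all n ≥ 1.

c[n] = n^2 + 2n − 1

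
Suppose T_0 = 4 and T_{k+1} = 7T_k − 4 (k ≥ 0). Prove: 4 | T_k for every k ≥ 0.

Base case: T_0 = 4 = 4·1, so 4 | T_0.
Assume 4 | T_m, so T_m = 4t for some integer t.
Then T_{m+1} = 7T_m − 4 = 7·(4t) − 4 = 4(7t − 1), so 4 | T_{m+1}.
Hence 4 | T_k for every k ≥ 0, by induction.

4 | T_k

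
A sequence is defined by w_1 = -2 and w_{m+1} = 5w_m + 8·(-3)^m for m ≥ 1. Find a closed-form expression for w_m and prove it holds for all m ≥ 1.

Claim: w_m = -5^m − (-3)^m.

Base case: w_1 = -2, and -5^1 − (-3)^1 = -5 + 3 = -2.
Assume w_j = -5^j − (-3)^j for some j ≥ 1.
Then w_{j+1} = 5w_j + 8·(-3)^j = 5·(-5^j − (-3)^j) + 8·(-3)^j = -5^{j+1} − 5·(-3)^j + 8·(-3)^j = -5^{j+1} + 3·(-3)^j = -5^{j+1} − (-3)^{j+1}.
This completes the inductive step, so w_m = -5^m − (-3)^m for all m ≥ 1.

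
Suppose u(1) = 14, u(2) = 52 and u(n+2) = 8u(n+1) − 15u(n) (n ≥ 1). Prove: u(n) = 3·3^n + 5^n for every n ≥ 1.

Base cases: u(1) = 14 and 3·3^1 + 5^1 = 14; u(2) = 52 and 3·3^2 + 5^2 = 52.
Assume u(j) = 3·3^j + 5^j for all 1 ≤ j ≤ m, where m ≥ 2.
Then u(m+1) = 8u(m) − 15u(m−1) = 8·(3·3^m + 5^m) − 15·(3·3^{m−1} + 5^{m−1}) = 3·(8·3 − 15)3^{m−1} + (8·5 − 15)5^{m−1} = 27·3^{m−1} + 25·5^{m−1} = 3·3^{m+1} + 5^{m+1}.
Hence u(n) = 3·3^n + 5^n for every n ≥ 1, by strong induction.

u(n) = 3·3^n + 5^n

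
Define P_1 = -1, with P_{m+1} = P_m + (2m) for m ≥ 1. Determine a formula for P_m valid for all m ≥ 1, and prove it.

Claim: P_m = m^2 − m − 1.

Base case: P_1 = -1, and 1^2 − 1 − 1 = -1.
Assume P_j = j^2 − j − 1.
Then P_{j+1} = P_j + (2j) = (j^2 − j − 1) + (2j) = j^2 + j − 1,
and (j+1)^2 − (j+1) − 1 = j^2 + j − 1.
This completes the inductive step, so P_m = m^2 − m − 1 for all m ≥ 1.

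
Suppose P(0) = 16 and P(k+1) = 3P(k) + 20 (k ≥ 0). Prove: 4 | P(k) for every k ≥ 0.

Base case: P(0) = 16 = 4·4, so 4 | P(0).
Assume 4 | P(j), so P(j) = 4t for some integer t.
Then P(j+1) = 3P(j) + 20 = 3·(4t) + 20 = 4(3t + 5), so 4 | P(j+1).
This completes the inductive step, so 4 | P(k) for all k ≥ 0.

4 | P(k)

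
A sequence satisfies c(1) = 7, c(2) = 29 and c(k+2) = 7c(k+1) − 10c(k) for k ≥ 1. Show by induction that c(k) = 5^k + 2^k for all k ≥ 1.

Base cases: c(1) = 7 and 5^1 + 2^1 = 7; c(2) = 29 and 5^2 + 2^2 = 29.
Assume c(j) = 5^j + 2^j for all 1 ≤ j ≤ m, where m ≥ 2.
Then c(m+1) = 7c(m) − 10c(m−1) = 7·(5^m + 2^m) − 10·(5^{m−1} + 2^{m−1}) = (7·5 − 10)5^{m−1} + (7·2 − 10)2^{m−1} = 25·5^{m−1} + 4·2^{m−1} = 5^{m+1} + 2^{m+1}.
Hence c(k) = 5^k + 2^k for every k ≥ 1, by strong induction.

c(k) = 5^k + 2^k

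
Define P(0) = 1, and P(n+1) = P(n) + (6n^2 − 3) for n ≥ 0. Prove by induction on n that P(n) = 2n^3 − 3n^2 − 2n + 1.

Base case: P(0) = 1, and 2·0^3 − 3·0^2 − 2·0 + 1 = 1.
Assume P(k) = 2k^3 − 3k^2 − 2k + 1.
Then P(k+1) = P(k) + (6k^2 − 3) = (2k^3 − 3k^2 − 2k + 1) + (6k^2 − 3) = 2k^3 + 3k^2 − 2k − 2,
and 2·(k+1)^3 − 3·(k+1)^2 − 2·(k+1) + 1 = 2k^3 + 3k^2 − 2k − 2.
By induction, P(n) = 2n^3 − 3n^2 − 2n + 1 for all n ≥ 0.

P(n) = 2n^3 − 3n^2 − 2n + 1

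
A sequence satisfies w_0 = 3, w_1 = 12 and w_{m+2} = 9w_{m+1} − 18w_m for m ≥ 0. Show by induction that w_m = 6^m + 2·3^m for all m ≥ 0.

Base cases: w_0 = 3 and 6^0 + 2·3^0 = 3; w_1 = 12 and 6^1 + 2·3^1 = 12.
Assume w_i = 6^i + 2·3^i for all 0 ≤ i ≤ j, where j ≥ 1.
Then w_{j+1} = 9w_j − 18w_{j−1} = 9·(6^j + 2·3^j) − 18·(6^{j−1} + 2·3^{j−1}) = (9·6 − 18)6^{j−1} + 2·(9·3 − 18)3^{j−1} = 36·6^{j−1} + 18·3^{j−1} = 6^{j+1} + 2·3^{j+1}.
This completes the inductive step, so w_m = 6^m + 2·3^m for all m ≥ 0.

w_m = 6^m + 2·3^m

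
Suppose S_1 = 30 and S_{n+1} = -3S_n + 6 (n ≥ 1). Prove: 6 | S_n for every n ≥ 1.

Base case: S_1 = 30 = 6·5, so 6 | S_1.
Assume 6 | S_k, so S_k = 6t for some integer t.
Then S_{k+1} = -3S_k + 6 = -3·(6t) + 6 = 6(-3t + 1), so 6 | S_{k+1}.
So the property holds for k+1, and by induction 6 | S_n for all n ≥ 1.

6 | S_n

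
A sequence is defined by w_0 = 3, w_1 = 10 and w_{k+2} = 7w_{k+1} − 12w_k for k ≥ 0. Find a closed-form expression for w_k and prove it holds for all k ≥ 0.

Claim: w_k = 4^k + 2·3^k.

Base cases: w_0 = 3 and 4^0 + 2·3^0 = 3; w_1 = 10 and 4^1 + 2·3^1 = 10.
Assume w_j = 4^j + 2·3^j for all 0 ≤ j ≤ m, where m ≥ 1.
Then w_{m+1} = 7w_m − 12w_{m−1} = 7·(4^m + 2·3^m) − 12·(4^{m−1} + 2·3^{m−1}) = (7·4 − 12)4^{m−1} + 2·(7·3 − 12)3^{m−1} = 16·4^{m−1} + 18·3^{m−1} = 4^{m+1} + 2·3^{m+1}.
This completes the inductive step, so w_k = 4^k + 2·3^k for all k ≥ 0.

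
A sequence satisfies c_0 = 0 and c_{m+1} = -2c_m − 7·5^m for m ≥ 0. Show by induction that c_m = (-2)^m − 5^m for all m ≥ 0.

Base case: c_0 = 0, and (-2)^0 − 5^0 = 1 − 1 = 0.
Assume c_j = (-2)^j − 5^j for some j ≥ 0.
Then c_{j+1} = -2c_j − 7·5^j = -2·((-2)^j − 5^j) − 7·5^j = (-2)^{j+1} + 2·5^j − 7·5^j = (-2)^{j+1} − 5·5^j = (-2)^{j+1} − 5^{j+1}.
Hence c_m = (-2)^m − 5^m for every m ≥ 0, by induction.

c_m = (-2)^m − 5^m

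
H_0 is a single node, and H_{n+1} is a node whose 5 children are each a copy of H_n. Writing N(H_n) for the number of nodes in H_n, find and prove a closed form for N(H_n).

Claim: N(H_n) = (5^{n+1} − 1)/4.

Base case: N(H_0) = 1, and (5^{0+1} − 1)/4 = 1.
Assume N(H_k) = (5^{k+1} − 1)/4.
Then N(H_{k+1}) = 1 + 5N(H_k) = 1 + 5·(5^{k+1} − 1)/4 = 1 + (5^{k+2} − 5)/4 = (4 + 5^{k+2} − 5)/4 = (5^{k+2} − 1)/4.
Hence N(H_n) = (5^{n+1} − 1)/4 for every n ≥ 0, by induction.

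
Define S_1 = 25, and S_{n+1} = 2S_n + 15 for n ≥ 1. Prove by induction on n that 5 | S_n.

Base case: S_1 = 25 = 5·5, so 5 | S_1.
Assume 5 | S_r, so S_r = 5t for some integer t.
Then S_{r+1} = 2S_r + 15 = 2·(5t) + 15 = 5(2t + 3), so 5 | S_{r+1}.
This completes the inductive step, so 5 | S_n for all n ≥ 1.

5 | S_n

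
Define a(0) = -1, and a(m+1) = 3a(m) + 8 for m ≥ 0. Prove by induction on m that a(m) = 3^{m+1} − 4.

Base case: a(0) = -1, and 3^{0+1} − 4 = 3 − 4 = -1.
Assume a(r) = 3^{r+1} − 4 for some r ≥ 0.
Then a(r+1) = 3a(r) + 8 = 3·(3^{r+1} − 4) + 8 = 3^{r+2} − 12 + 8 = 3^{r+2} − 4.
Hence a(m) = 3^{m+1} − 4 for every m ≥ 0, by induction.

a(m) = 3^{m+1} − 4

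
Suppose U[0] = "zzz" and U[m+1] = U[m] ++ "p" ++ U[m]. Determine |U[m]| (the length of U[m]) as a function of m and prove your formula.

Claim: |U[m]| = 2^{m+2} − 1.

Base case: |U[0]| = 3, and 2^{0+2} − 1 = 3.
Assume |U[j]| = 2^{j+2} − 1.
Then |U[j+1]| = |U[j]| + 1 + |U[j]| = 2|U[j]| + 1 = 2(2^{j+2} − 1) + 1 = 2^{j+3} − 2 + 1 = 2^{j+3} − 1.
Hence |U[m]| = 2^{m+2} − 1 for every m ≥ 0, by induction.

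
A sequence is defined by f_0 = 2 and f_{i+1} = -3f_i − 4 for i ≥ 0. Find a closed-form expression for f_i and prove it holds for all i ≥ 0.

Claim: f_i = 3·(-3)^i − 1.

Base case: f_0 = 2, and 3·(-3)^0 − 1 = 3 − 1 = 2.
Assume f_j = 3·(-3)^j − 1 for some j ≥ 0.
Then f_{j+1} = -3f_j − 4 = -3·(3·(-3)^j − 1) − 4 = -9·(-3)^j + 3 − 4 = 3·(-3)^{j+1} − 1.
So the formula holds for j+1, and by induction f_i = 3·(-3)^i − 1 for all i ≥ 0.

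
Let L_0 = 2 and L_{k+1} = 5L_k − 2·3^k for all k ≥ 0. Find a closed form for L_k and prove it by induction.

Claim: L_k = 5^k + 3^k.

Base case: L_0 = 2, and 5^0 + 3^0 = 1 + 1 = 2.
Assume L_j = 5^j + 3^j for some j ≥ 0.
Then L_{j+1} = 5L_j − 2·3^j = 5·(5^j + 3^j) − 2·3^j = 5^{j+1} + 5·3^j − 2·3^j = 5^{j+1} + 3·3^j = 5^{j+1} + 3^{j+1}.
So the formula holds for j+1, and by induction L_k = 5^k + 3^k for all k ≥ 0.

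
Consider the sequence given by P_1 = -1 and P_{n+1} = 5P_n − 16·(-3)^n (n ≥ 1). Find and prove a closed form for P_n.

Claim: P_n = 5^n + 2·(-3)^n.

Base case: P_1 = -1, and 5^1 + 2·(-3)^1 = 5 − 6 = -1.
Assume P_k = 5^k + 2·(-3)^k for some k ≥ 1.
Then P_{k+1} = 5P_k − 16·(-3)^k = 5·(5^k + 2·(-3)^k) − 16·(-3)^k = 5^{k+1} + 10·(-3)^k − 16·(-3)^k = 5^{k+1} − 6·(-3)^k = 5^{k+1} + 2·(-3)^{k+1}.
By induction, P_n = 5^n + 2·(-3)^n for all n ≥ 1.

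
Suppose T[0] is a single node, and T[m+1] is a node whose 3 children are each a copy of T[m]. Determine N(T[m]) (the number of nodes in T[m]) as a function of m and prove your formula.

Claim: N(T[m]) = (3^{m+1} − 1)/2.

Base case: N(T[0]) = 1, and (3^{0+1} − 1)/2 = 1.
Assume N(T[j]) = (3^{j+1} − 1)/2.
Then N(T[j+1]) = 1 + 3N(T[j]) = 1 + 3·(3^{j+1} − 1)/2 = 1 + (3^{j+2} − 3)/2 = (2 + 3^{j+2} − 3)/2 = (3^{j+2} − 1)/2.
So the formula holds for j+1, and by induction N(T[m]) = (3^{m+1} − 1)/2 for all m ≥ 0.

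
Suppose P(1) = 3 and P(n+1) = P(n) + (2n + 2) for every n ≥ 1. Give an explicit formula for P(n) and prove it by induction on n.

Claim: P(n) = n^2 + n + 1.

Base case: P(1) = 3, and 1^2 + 1 + 1 = 3.
Assume P(k) = k^2 + k + 1.
Then P(k+1) = P(k) + (2k + 2) = (k^2 + k + 1) + (2k + 2) = k^2 + 3k + 3,
and (k+1)^2 + (k+1) + 1 = k^2 + 3k + 3.
By induction, P(n) = n^2 + n + 1 for all n ≥ 1.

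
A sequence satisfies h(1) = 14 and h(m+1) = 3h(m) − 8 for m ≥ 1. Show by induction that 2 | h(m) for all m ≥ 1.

Base case: h(1) = 14 = 2·7, so 2 | h(1).
Assume 2 | h(j), so h(j) = 2t for some integer t.
Then h(j+1) = 3h(j) − 8 = 3·(2t) − 8 = 2(3t − 4), so 2 | h(j+1).
By induction, 2 | h(m) for all m ≥ 1.

2 | h(m)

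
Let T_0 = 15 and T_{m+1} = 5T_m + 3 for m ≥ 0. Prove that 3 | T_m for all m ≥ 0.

Base case: T_0 = 15 = 3·5, so 3 | T_0.
Assume 3 | T_j, so T_j = 3t for some integer t.
Then T_{j+1} = 5T_j + 3 = 5·(3t) + 3 = 3(5t + 1), so 3 | T_{j+1}.
By induction, 3 | T_m for all m ≥ 0.

3 | T_m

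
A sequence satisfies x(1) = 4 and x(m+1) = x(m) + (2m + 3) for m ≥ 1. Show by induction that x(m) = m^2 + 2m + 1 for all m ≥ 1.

Base case: x(1) = 4, and 1^2 + 2·1 + 1 = 4.
Assume x(j) = j^2 + 2j + 1.
Then x(j+1) = x(j) + (2j + 3) = (j^2 + 2j + 1) + (2j + 3) = j^2 + 4j + 4,
and (j+1)^2 + 2·(j+1) + 1 = j^2 + 4j + 4.
By induction, x(m) = m^2 + 2m + 1 for all m ≥ 1.

x(m) = m^2 + 2m + 1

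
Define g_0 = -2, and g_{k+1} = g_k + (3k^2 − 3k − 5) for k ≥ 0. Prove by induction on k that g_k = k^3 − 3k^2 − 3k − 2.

Base case: g_0 = -2, and 0^3 − 3·0^2 − 3·0 − 2 = -2.
Assume g_j = j^3 − 3j^2 − 3j − 2.
Then g_{j+1} = g_j + (3j^2 − 3j − 5) = (j^3 − 3j^2 − 3j − 2) + (3j^2 − 3j − 5) = j^3 − 6j − 7,
and (j+1)^3 − 3·(j+1)^2 − 3·(j+1) − 2 = j^3 − 6j − 7.
This completes the inductive step, so g_k = k^3 − 3k^2 − 3k − 2 for all k ≥ 0.

g_k = k^3 − 3k^2 − 3k − 2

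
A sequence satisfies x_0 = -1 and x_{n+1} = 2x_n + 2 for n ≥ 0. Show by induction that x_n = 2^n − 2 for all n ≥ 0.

Base case: x_0 = -1, and 2^0 − 2 = 1 − 2 = -1.
Assume x_m = 2^m − 2 for some m ≥ 0.
Then x_{m+1} = 2x_m + 2 = 2·(2^m − 2) + 2 = 2^{m+1} − 4 + 2 = 2^{m+1} − 2.
So the formula holds for m+1, and by induction x_n = 2^n − 2 for all n ≥ 0.

x_n = 2^n − 2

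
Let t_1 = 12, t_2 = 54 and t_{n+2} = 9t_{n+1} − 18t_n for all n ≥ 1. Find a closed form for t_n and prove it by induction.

Claim: t_n = 2·3^n + 6^n.

Base cases: t_1 = 12 and 2·3^1 + 6^1 = 12; t_2 = 54 and 2·3^2 + 6^2 = 54.
Assume t_j = 2·3^j + 6^j for all 1 ≤ j ≤ k, where k ≥ 2.
Then t_{k+1} = 9t_k − 18t_{k−1} = 9·(2·3^k + 6^k) − 18·(2·3^{k−1} + 6^{k−1}) = 2·(9·3 − 18)3^{k−1} + (9·6 − 18)6^{k−1} = 18·3^{k−1} + 36·6^{k−1} = 2·3^{k+1} + 6^{k+1}.
This completes the inductive step, so t_n = 2·3^n + 6^n for all n ≥ 1.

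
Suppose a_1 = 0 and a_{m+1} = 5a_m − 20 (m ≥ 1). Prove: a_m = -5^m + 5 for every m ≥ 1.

Base case: a_1 = 0, and -5^1 + 5 = -5 + 5 = 0.
Assume a_k = -5^k + 5 for some k ≥ 1.
Then a_{k+1} = 5a_k − 20 = 5·(-5^k + 5) − 20 = -5^{k+1} + 25 − 20 = -5^{k+1} + 5.
Hence a_m = -5^m + 5 for every m ≥ 1, by induction.

a_m = -5^m + 5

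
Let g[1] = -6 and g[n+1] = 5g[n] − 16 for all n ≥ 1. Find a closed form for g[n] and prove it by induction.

Claim: g[n] = -2·5^n + 4.

Base case: g[1] = -6, and -2·5^1 + 4 = -10 + 4 = -6.
Assume g[r] = -2·5^r + 4 for some r ≥ 1.
Then g[r+1] = 5g[r] − 16 = 5·(-2·5^r + 4) − 16 = -10·5^r + 20 − 16 = -2·5^{r+1} + 4.
This completes the inductive step, so g[n] = -2·5^n + 4 for all n ≥ 1.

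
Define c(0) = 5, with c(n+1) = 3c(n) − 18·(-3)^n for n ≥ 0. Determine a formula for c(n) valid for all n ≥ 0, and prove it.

Claim: c(n) = 2·3^n + 3·(-3)^n.

Base case: c(0) = 5, and 2·3^0 + 3·(-3)^0 = 2 + 3 = 5.
Assume c(r) = 2·3^r + 3·(-3)^r for some r ≥ 0.
Then c(r+1) = 3c(r) − 18·(-3)^r = 3·(2·3^r + 3·(-3)^r) − 18·(-3)^r = 2·3^{r+1} + 9·(-3)^r − 18·(-3)^r = 2·3^{r+1} − 9·(-3)^r = 2·3^{r+1} + 3·(-3)^{r+1}.
Hence c(n) = 2·3^n + 3·(-3)^n for every n ≥ 0, by induction.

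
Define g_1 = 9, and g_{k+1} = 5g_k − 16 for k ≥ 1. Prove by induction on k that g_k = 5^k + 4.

Base case: g_1 = 9, and 5^1 + 4 = 5 + 4 = 9.
Assume g_m = 5^m + 4 for some m ≥ 1.
Then g_{m+1} = 5g_m − 16 = 5·(5^m + 4) − 16 = 5^{m+1} + 20 − 16 = 5^{m+1} + 4.
So the formula holds for m+1, and by induction g_k = 5^k + 4 for all k ≥ 1.

g_k = 5^k + 4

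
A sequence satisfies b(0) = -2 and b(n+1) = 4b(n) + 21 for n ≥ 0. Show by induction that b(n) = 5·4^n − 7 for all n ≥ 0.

Base case: b(0) = -2, and 5·4^0 − 7 = 5 − 7 = -2.
Assume b(k) = 5·4^k − 7 for some k ≥ 0.
Then b(k+1) = 4b(k) + 21 = 4·(5·4^k − 7) + 21 = 20·4^k − 28 + 21 = 5·4^{k+1} − 7.
By induction, b(n) = 5·4^n − 7 for all n ≥ 0.

b(n) = 5·4^n − 7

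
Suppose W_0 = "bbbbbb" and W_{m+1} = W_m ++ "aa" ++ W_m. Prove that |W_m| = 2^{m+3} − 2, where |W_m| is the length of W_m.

Base case: |W_0| = 6, and 2^{0+3} − 2 = 6.
Assume |W_k| = 2^{k+3} − 2.
Then |W_{k+1}| = |W_k| + 2 + |W_k| = 2|W_k| + 2 = 2(2^{k+3} − 2) + 2 = 2^{k+1+3} − 4 + 2 = 2^{k+1+3} − 2.
By induction, |W_m| = 2^{m+3} − 2 for all m ≥ 0.

|W_m| = 2^{m+3} − 2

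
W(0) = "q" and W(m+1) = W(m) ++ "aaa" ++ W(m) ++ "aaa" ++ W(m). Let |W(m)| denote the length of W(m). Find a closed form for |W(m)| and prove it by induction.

Claim: |W(m)| = 4·3^m − 3.

Base case: |W(0)| = 1, and 4·3^0 − 3 = 1.
Assume |W(j)| = 4·3^j − 3.
Then |W(j+1)| = 3|W(j)| + 6 = 3(4·3^j − 3) + 6 = 4·3^{j+1} − 9 + 6 = 4·3^{j+1} − 3.
This completes the inductive step, so |W(m)| = 4·3^m − 3 for all m ≥ 0.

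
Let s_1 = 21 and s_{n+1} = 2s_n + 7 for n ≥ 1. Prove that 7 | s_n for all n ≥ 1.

Base case: s_1 = 21 = 7·3, so 7 | s_1.
Assume 7 | s_j, so s_j = 7t for some integer t.
Then s_{j+1} = 2s_j + 7 = 2·(7t) + 7 = 7(2t + 1), so 7 | s_{j+1}.
So the property holds for j+1, and by induction 7 | s_n for all n ≥ 1.

7 | s_n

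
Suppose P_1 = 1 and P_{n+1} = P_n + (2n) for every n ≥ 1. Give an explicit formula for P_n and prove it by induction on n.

Claim: P_n = n^2 − n + 1.

Base case: P_1 = 1, and 1^2 − 1 + 1 = 1.
Assume P_j = j^2 − j + 1.
Then P_{j+1} = P_j + (2j) = (j^2 − j + 1) + (2j) = j^2 + j + 1,
and (j+1)^2 − (j+1) + 1 = j^2 + j + 1.
By induction, P_n = n^2 − n + 1 for all n ≥ 1.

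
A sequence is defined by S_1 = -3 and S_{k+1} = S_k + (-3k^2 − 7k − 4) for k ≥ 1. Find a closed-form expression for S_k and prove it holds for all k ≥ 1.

Claim: S_k = -k^3 − 2k^2 − k + 1.

Base case: S_1 = -3, and -1^3 − 2·1^2 − 1 + 1 = -3.
Assume S_m = -m^3 − 2m^2 − m + 1.
Then S_{m+1} = S_m + (-3m^2 − 7m − 4) = (-m^3 − 2m^2 − m + 1) + (-3m^2 − 7m − 4) = -m^3 − 5m^2 − 8m − 3,
and -(m+1)^3 − 2·(m+1)^2 − (m+1) + 1 = -m^3 − 5m^2 − 8m − 3.
Hence S_k = -k^3 − 2k^2 − k + 1 for every k ≥ 1, by induction.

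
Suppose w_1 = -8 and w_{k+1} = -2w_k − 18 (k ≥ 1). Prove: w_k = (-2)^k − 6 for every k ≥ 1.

Base case: w_1 = -8, and (-2)^1 − 6 = -2 − 6 = -8.
Assume w_r = (-2)^r − 6 for some r ≥ 1.
Then w_{r+1} = -2w_r − 18 = -2·((-2)^r − 6) − 18 = -2·(-2)^r + 12 − 18 = (-2)^{r+1} − 6.
This completes the inductive step, so w_k = (-2)^k − 6 for all k ≥ 1.

w_k = (-2)^k − 6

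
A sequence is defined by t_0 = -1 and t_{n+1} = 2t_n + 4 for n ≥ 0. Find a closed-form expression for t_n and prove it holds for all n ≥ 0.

Claim: t_n = 3·2^n − 4.

Base case: t_0 = -1, and 3·2^0 − 4 = 3 − 4 = -1.
Assume t_j = 3·2^j − 4 for some j ≥ 0.
Then t_{j+1} = 2t_j + 4 = 2·(3·2^j − 4) + 4 = 6·2^j − 8 + 4 = 3·2^{j+1} − 4.
Hence t_n = 3·2^n − 4 for every n ≥ 0, by induction.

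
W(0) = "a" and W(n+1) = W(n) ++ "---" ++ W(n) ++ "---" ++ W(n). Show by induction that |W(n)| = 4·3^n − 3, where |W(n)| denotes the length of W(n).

Base case: |W(0)| = 1, and 4·3^0 − 3 = 1.
Assume |W(j)| = 4·3^j − 3.
Then |W(j+1)| = 3|W(j)| + 6 = 3(4·3^j − 3) + 6 = 4·3^{j+1} − 9 + 6 = 4·3^{j+1} − 3.
This completes the inductive step, so |W(n)| = 4·3^n − 3 for all n ≥ 0.

|W(n)| = 4·3^n − 3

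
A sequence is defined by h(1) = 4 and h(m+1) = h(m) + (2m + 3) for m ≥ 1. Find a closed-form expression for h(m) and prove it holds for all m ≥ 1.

Claim: h(m) = m^2 + 2m + 1.

Base case: h(1) = 4, and 1^2 + 2·1 + 1 = 4.
Assume h(j) = j^2 + 2j + 1.
Then h(j+1) = h(j) + (2j + 3) = (j^2 + 2j + 1) + (2j + 3) = j^2 + 4j + 4,
and (j+1)^2 + 2·(j+1) + 1 = j^2 + 4j + 4.
By induction, h(m) = m^2 + 2m + 1 for all m ≥ 1.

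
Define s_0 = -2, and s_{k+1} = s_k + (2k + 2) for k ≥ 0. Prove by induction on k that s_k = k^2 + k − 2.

Base case: s_0 = -2, and 0^2 + 0 − 2 = -2.
Assume s_j = j^2 + j − 2.
Then s_{j+1} = s_j + (2j + 2) = (j^2 + j − 2) + (2j + 2) = j^2 + 3j,
and (j+1)^2 + (j+1) − 2 = j^2 + 3j.
This completes the inductive step, so s_k = k^2 + k − 2 for all k ≥ 0.

s_k = k^2 + k − 2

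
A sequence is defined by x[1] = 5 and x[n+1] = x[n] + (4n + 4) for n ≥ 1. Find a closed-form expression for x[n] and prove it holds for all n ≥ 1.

Claim: x[n] = 2n^2 + 2n + 1.

Base case: x[1] = 5, and 2·1^2 + 2·1 + 1 = 5.
Assume x[k] = 2k^2 + 2k + 1.
Then x[k+1] = x[k] + (4k + 4) = (2k^2 + 2k + 1) + (4k + 4) = 2k^2 + 6k + 5,
and 2·(k+1)^2 + 2·(k+1) + 1 = 2k^2 + 6k + 5.
Hence x[n] = 2n^2 + 2n + 1 for every n ≥ 1, by induction.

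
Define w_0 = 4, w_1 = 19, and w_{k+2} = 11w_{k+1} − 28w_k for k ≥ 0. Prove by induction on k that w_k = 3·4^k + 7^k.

Base cases: w_0 = 4 and 3·4^0 + 7^0 = 4; w_1 = 19 and 3·4^1 + 7^1 = 19.
Assume w_j = 3·4^j + 7^j for all 0 ≤ j ≤ r, where r ≥ 1.
Then w_{r+1} = 11w_r − 28w_{r−1} = 11·(3·4^r + 7^r) − 28·(3·4^{r−1} + 7^{r−1}) = 3·(11·4 − 28)4^{r−1} + (11·7 − 28)7^{r−1} = 48·4^{r−1} + 49·7^{r−1} = 3·4^{r+1} + 7^{r+1}.
Hence w_k = 3·4^k + 7^k for every k ≥ 0, by strong induction.

w_k = 3·4^k + 7^k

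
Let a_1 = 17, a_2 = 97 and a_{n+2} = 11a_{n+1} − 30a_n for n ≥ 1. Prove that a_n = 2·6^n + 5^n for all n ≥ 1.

Base cases: a_1 = 17 and 2·6^1 + 5^1 = 17; a_2 = 97 and 2·6^2 + 5^2 = 97.
Assume a_i = 2·6^i + 5^i for all 1 ≤ i ≤ j, where j ≥ 2.
Then a_{j+1} = 11a_j − 30a_{j−1} = 11·(2·6^j + 5^j) − 30·(2·6^{j−1} + 5^{j−1}) = 2·(11·6 − 30)6^{j−1} + (11·5 − 30)5^{j−1} = 72·6^{j−1} + 25·5^{j−1} = 2·6^{j+1} + 5^{j+1}.
This completes the inductive step, so a_n = 2·6^n + 5^n for all n ≥ 1.

a_n = 2·6^n + 5^n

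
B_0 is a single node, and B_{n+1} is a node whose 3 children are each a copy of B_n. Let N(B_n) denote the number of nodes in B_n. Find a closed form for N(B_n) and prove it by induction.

Claim: N(B_n) = (3^{n+1} − 1)/2.

Base case: N(B_0) = 1, and (3^{0+1} − 1)/2 = 1.
Assume N(B_r) = (3^{r+1} − 1)/2.
Then N(B_{r+1}) = 1 + 3N(B_r) = 1 + 3·(3^{r+1} − 1)/2 = 1 + (3^{r+2} − 3)/2 = (2 + 3^{r+2} − 3)/2 = (3^{r+2} − 1)/2.
By induction, N(B_n) = (3^{n+1} − 1)/2 for all n ≥ 0.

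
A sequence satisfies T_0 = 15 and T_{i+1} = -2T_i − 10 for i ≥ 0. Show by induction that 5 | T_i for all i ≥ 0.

Base case: T_0 = 15 = 5·3, so 5 | T_0.
Assume 5 | T_j, so T_j = 5t for some integer t.
Then T_{j+1} = -2T_j − 10 = -2·(5t) − 10 = 5(-2t − 2), so 5 | T_{j+1}.
By induction, 5 | T_i for all i ≥ 0.

5 | T_i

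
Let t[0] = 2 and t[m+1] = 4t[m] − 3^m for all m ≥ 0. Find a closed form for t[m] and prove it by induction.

Claim: t[m] = 4^m + 3^m.

Base case: t[0] = 2, and 4^0 + 3^0 = 1 + 1 = 2.
Assume t[r] = 4^r + 3^r for some r ≥ 0.
Then t[r+1] = 4t[r] − 3^r = 4·(4^r + 3^r) − 3^r = 4^{r+1} + 4·3^r − 3^r = 4^{r+1} + 3·3^r = 4^{r+1} + 3^{r+1}.
This completes the inductive step, so t[m] = 4^m + 3^m for all m ≥ 0.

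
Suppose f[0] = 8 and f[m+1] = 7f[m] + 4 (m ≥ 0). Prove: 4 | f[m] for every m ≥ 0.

Base case: f[0] = 8 = 4·2, so 4 | f[0].
Assume 4 | f[k], so f[k] = 4t for some integer t.
Then f[k+1] = 7f[k] + 4 = 7·(4t) + 4 = 4(7t + 1), so 4 | f[k+1].
So the property holds for k+1, and by induction 4 | f[m] for all m ≥ 0.

4 | f[m]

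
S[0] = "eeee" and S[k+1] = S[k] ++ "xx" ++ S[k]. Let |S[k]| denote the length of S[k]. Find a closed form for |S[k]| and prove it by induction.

Claim: |S[k]| = 6·2^k − 2.

Base case: |S[0]| = 4, and 6·2^0 − 2 = 4.
Assume |S[r]| = 6·2^r − 2.
Then |S[r+1]| = |S[r]| + 2 + |S[r]| = 2|S[r]| + 2 = 2(6·2^r − 2) + 2 = 6·2^{r+1} − 4 + 2 = 6·2^{r+1} − 2.
By induction, |S[k]| = 6·2^k − 2 for all k ≥ 0.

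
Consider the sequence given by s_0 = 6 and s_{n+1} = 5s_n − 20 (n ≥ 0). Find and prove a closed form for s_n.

Claim: s_n = 5^n + 5.

Base case: s_0 = 6, and 5^0 + 5 = 1 + 5 = 6.
Assume s_m = 5^m + 5 for some m ≥ 0.
Then s_{m+1} = 5s_m − 20 = 5·(5^m + 5) − 20 = 5^{m+1} + 25 − 20 = 5^{m+1} + 5.
By induction, s_n = 5^n + 5 for all n ≥ 0.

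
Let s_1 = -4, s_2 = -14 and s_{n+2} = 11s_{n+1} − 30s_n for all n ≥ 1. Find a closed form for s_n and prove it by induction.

Claim: s_n = 6^n − 2·5^n.

Base cases: s_1 = -4 and 6^1 − 2·5^1 = -4; s_2 = -14 and 6^2 − 2·5^2 = -14.
Assume s_i = 6^i − 2·5^i for all 1 ≤ i ≤ j, where j ≥ 2.
Then s_{j+1} = 11s_j − 30s_{j−1} = 11·(6^j − 2·5^j) − 30·(6^{j−1} − 2·5^{j−1}) = (11·6 − 30)6^{j−1} − 2·(11·5 − 30)5^{j−1} = 36·6^{j−1} − 50·5^{j−1} = 6^{j+1} − 2·5^{j+1}.
Hence s_n = 6^n − 2·5^n for every n ≥ 1, by strong induction.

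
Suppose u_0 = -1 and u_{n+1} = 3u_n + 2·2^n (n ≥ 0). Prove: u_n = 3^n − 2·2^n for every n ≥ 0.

Base case: u_0 = -1, and 3^0 − 2·2^0 = 1 − 2 = -1.
Assume u_m = 3^m − 2·2^m for some m ≥ 0.
Then u_{m+1} = 3u_m + 2·2^m = 3·(3^m − 2·2^m) + 2·2^m = 3^{m+1} − 6·2^m + 2·2^m = 3^{m+1} − 4·2^m = 3^{m+1} − 2·2^{m+1}.
So the formula holds for m+1, and by induction u_n = 3^n − 2·2^n for all n ≥ 0.

u_n = 3^n − 2·2^n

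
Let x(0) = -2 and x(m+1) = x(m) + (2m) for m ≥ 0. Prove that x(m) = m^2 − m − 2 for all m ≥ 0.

Base case: x(0) = -2, and 0^2 − 0 − 2 = -2.
Assume x(j) = j^2 − j − 2.
Then x(j+1) = x(j) + (2j) = (j^2 − j − 2) + (2j) = j^2 + j − 2,
and (j+1)^2 − (j+1) − 2 = j^2 + j − 2.
Hence x(m) = m^2 − m − 2 for every m ≥ 0, by induction.

x(m) = m^2 − m − 2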